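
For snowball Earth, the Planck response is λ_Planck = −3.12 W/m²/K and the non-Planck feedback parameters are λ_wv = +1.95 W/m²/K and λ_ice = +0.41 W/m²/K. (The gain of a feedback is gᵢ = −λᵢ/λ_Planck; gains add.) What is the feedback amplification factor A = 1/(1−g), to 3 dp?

Convert to gains: g_wv = 1.95/3.12 = 0.625; g_ice = 0.41/3.12 = 0.1314.
Total gain g = 0.7564.
A = 1/(1 − 0.7564) = 4.105.

4.105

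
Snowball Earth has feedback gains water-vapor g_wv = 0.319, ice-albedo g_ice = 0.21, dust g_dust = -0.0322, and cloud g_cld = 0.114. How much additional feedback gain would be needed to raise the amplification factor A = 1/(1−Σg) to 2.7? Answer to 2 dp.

Current total gain = 0.6108.
Target gain for A = 2.7: g* = 1 − 1/2.7 = 0.6296.
Additional gain needed = 0.6296 − 0.6108 = 0.02.

0.02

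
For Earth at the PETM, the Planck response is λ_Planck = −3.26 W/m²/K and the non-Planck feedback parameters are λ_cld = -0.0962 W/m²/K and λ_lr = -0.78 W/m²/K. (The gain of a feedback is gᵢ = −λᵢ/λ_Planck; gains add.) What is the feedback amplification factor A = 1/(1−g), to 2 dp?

0.79

Convert to gains: g_cld = -0.0962/3.26 = -0.02951; g_lr = -0.78/3.26 = -0.2393.
Total gain g = -0.26881.
A = 1/(1 + 0.26881) = 0.79.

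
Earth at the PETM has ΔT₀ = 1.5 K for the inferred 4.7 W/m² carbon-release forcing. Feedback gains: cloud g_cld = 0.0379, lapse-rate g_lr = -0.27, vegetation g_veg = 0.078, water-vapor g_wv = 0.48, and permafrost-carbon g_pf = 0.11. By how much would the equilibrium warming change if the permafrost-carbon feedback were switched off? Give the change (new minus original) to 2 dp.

Original: g = 0.4359, ΔT = 1.5/(1−0.4359) = 2.6591 K.
Without permafrost-carbon: g' = 0.3259, ΔT' = 1.5/(1−0.3259) = 2.2252 K.
Change = 2.2252 − 2.6591 = -0.43 K.

-0.43 K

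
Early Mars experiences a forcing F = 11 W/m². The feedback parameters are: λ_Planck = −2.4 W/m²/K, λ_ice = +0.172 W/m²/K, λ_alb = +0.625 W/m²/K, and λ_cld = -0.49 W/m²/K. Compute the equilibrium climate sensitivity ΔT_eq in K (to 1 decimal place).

5.3 K

Net feedback parameter λ = (−2.4) + (+0.172) + (+0.625) + (-0.49) = -2.093 W/m²/K.
ΔT = −F/λ = −11/(-2.093) = 5.3 K.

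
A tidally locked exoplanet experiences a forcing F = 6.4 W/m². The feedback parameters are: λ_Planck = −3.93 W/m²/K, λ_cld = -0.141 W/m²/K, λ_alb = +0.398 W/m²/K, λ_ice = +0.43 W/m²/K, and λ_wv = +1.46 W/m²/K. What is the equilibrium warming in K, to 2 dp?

Net feedback parameter λ = (−3.93) + (-0.141) + (+0.398) + (+0.43) + (+1.46) = -1.783 W/m²/K.
ΔT = −F/λ = −6.4/(-1.783) = 3.59 K.

3.59 K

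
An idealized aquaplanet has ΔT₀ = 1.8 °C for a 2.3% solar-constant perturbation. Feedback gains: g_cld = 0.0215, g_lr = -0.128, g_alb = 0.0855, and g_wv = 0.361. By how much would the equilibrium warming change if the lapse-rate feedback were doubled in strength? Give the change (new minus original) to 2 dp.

-0.44 °C

Original: g = 0.34, ΔT = 1.8/(1−0.34) = 2.7273 °C.
With doubled lapse-rate: g' = 0.212, ΔT' = 1.8/(1−0.212) = 2.2843 °C.
Change = 2.2843 − 2.7273 = -0.44 °C.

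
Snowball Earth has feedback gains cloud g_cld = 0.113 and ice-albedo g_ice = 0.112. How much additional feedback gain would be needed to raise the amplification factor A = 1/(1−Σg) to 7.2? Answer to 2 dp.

Current total gain = 0.225.
Target gain for A = 7.2: g* = 1 − 1/7.2 = 0.8611.
Additional gain needed = 0.8611 − 0.225 = 0.64.

0.64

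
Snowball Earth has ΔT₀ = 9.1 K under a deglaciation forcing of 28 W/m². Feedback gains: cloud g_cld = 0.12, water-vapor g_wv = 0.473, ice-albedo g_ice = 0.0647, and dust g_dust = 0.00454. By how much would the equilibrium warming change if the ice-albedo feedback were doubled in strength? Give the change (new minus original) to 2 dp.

Original: g = 0.66224, ΔT = 9.1/(1−0.66224) = 26.9422 K.
With doubled ice-albedo: g' = 0.72694, ΔT' = 9.1/(1−0.72694) = 33.3260 K.
Change = 33.3260 − 26.9422 = 6.38 K.

6.38 K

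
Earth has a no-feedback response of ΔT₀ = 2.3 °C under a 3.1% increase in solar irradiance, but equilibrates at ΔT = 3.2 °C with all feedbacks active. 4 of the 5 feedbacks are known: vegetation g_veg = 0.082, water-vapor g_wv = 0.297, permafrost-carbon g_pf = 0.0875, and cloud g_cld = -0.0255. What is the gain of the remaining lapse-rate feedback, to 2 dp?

-0.16

Amplification A = ΔT/ΔT₀ = 3.2/2.3 = 1.391.
Total gain g = 1 − 1/A = 1 − 1/1.391 = 0.2811.
Known gains sum to 0.082 + 0.297 + 0.0875 − 0.0255 = 0.441.
g_lr = 0.2811 − 0.441 = -0.16.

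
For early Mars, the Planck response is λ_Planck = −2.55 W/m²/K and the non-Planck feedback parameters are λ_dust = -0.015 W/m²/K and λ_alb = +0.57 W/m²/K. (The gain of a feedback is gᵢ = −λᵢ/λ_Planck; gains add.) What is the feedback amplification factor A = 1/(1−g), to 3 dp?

1.278

Convert to gains: g_dust = -0.015/2.55 = -0.005882; g_alb = 0.57/2.55 = 0.2235.
Total gain g = 0.217618.
A = 1/(1 − 0.217618) = 1.278.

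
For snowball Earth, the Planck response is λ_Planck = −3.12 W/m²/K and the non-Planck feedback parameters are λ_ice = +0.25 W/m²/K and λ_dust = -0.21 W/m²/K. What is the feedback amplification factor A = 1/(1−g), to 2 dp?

Convert to gains: g_ice = 0.25/3.12 = 0.08013; g_dust = -0.21/3.12 = -0.06731.
Total gain g = 0.01282.
A = 1/(1 − 0.01282) = 1.01.

1.01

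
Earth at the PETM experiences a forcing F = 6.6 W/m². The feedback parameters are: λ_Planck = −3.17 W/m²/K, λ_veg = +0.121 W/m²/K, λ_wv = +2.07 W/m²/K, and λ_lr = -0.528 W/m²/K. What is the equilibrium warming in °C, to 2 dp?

Net feedback parameter λ = (−3.17) + (+0.121) + (+2.07) + (-0.528) = -1.507 W/m²/K.
ΔT = −F/λ = −6.6/(-1.507) = 4.38 °C.

4.38 °C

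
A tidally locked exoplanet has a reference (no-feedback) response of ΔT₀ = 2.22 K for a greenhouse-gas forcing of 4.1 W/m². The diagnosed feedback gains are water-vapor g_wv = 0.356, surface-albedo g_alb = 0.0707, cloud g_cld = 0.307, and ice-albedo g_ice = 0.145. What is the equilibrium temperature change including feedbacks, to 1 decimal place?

Total gain g = 0.356 + 0.0707 + 0.307 + 0.145 = 0.8787.
Amplification A = 1/(1 − 0.8787) = 8.244.
ΔT = 2.22 × 8.244 = 18.3 K.

18.3 K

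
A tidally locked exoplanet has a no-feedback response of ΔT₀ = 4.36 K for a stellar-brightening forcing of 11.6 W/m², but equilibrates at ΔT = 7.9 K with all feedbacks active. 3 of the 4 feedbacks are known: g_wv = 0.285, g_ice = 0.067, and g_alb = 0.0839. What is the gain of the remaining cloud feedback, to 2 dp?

0.01

Amplification A = ΔT/ΔT₀ = 7.9/4.36 = 1.812.
Total gain g = 1 − 1/A = 1 − 1/1.812 = 0.4481.
Known gains sum to 0.285 + 0.067 + 0.0839 = 0.4359.
g_cld = 0.4481 − 0.4359 = 0.01.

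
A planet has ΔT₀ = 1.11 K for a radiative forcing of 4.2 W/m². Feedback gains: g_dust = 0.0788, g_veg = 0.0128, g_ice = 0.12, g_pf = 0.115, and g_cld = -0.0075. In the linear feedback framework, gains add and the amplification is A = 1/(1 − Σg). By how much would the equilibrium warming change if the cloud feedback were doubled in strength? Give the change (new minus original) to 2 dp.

Original: g = 0.3191, ΔT = 1.11/(1−0.3191) = 1.6302 K.
With doubled cloud: g' = 0.3116, ΔT' = 1.11/(1−0.3116) = 1.6124 K.
Change = 1.6124 − 1.6302 = -0.02 K.

-0.02 K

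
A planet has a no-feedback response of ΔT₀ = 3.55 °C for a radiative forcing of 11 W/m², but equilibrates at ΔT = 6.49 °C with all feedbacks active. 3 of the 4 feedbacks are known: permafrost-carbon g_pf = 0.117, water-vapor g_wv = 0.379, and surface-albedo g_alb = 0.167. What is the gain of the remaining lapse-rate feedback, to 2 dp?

Amplification A = ΔT/ΔT₀ = 6.49/3.55 = 1.828.
Total gain g = 1 − 1/A = 1 − 1/1.828 = 0.453.
Known gains sum to 0.117 + 0.379 + 0.167 = 0.663.
g_lr = 0.453 − 0.663 = -0.21.

-0.21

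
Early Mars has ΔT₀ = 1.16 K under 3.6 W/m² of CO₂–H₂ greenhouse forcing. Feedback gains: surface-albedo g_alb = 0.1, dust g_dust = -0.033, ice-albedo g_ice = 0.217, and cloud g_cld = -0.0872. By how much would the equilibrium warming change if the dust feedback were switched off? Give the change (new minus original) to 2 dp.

0.06 K

Original: g = 0.1968, ΔT = 1.16/(1−0.1968) = 1.4442 K.
Without dust: g' = 0.2298, ΔT' = 1.16/(1−0.2298) = 1.5061 K.
Change = 1.5061 − 1.4442 = 0.06 K.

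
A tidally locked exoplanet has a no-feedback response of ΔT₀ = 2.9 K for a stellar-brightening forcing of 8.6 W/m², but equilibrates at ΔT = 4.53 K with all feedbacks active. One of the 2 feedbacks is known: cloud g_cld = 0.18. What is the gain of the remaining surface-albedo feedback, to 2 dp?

Amplification A = ΔT/ΔT₀ = 4.53/2.9 = 1.562.
Total gain g = 1 − 1/A = 1 − 1/1.562 = 0.3598.
The known gain is 0.18.
g_alb = 0.3598 − 0.18 = 0.18.

0.18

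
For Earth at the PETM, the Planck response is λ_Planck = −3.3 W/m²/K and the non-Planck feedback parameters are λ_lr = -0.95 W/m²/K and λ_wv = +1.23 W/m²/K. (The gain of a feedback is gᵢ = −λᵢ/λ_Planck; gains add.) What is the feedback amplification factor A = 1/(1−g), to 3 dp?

1.093

Convert to gains: g_lr = -0.95/3.3 = -0.2879; g_wv = 1.23/3.3 = 0.3727.
Total gain g = 0.0848.
A = 1/(1 − 0.0848) = 1.093.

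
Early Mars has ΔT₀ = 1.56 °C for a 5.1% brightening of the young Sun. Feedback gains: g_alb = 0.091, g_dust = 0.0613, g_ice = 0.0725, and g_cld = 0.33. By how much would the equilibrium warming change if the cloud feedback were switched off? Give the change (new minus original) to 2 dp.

-1.49 °C

Original: g = 0.5548, ΔT = 1.56/(1−0.5548) = 3.5040 °C.
Without cloud: g' = 0.2248, ΔT' = 1.56/(1−0.2248) = 2.0124 °C.
Change = 2.0124 − 3.5040 = -1.49 °C.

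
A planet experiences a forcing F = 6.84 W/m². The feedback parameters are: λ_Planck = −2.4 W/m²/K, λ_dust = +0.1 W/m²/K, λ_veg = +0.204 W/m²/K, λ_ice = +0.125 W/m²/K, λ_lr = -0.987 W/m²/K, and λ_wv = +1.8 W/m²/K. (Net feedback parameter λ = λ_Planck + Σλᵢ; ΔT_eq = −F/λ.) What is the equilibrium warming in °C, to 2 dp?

5.91 °C

Net feedback parameter λ = (−2.4) + (+0.1) + (+0.204) + (+0.125) + (-0.987) + (+1.8) = -1.158 W/m²/K.
ΔT = −F/λ = −6.84/(-1.158) = 5.91 °C.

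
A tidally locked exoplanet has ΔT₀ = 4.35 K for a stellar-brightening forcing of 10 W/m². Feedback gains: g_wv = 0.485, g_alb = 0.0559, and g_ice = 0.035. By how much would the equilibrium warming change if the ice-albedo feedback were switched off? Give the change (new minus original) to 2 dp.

-0.78 K

Original: g = 0.5759, ΔT = 4.35/(1−0.5759) = 10.2570 K.
Without ice-albedo: g' = 0.5409, ΔT' = 4.35/(1−0.5409) = 9.4751 K.
Change = 9.4751 − 10.2570 = -0.78 K.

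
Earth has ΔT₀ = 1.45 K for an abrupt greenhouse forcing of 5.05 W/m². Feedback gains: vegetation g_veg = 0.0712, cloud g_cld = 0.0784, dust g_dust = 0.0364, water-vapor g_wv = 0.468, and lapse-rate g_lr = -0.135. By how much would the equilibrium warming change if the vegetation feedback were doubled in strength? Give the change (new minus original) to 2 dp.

Original: g = 0.519, ΔT = 1.45/(1−0.519) = 3.0146 K.
With doubled vegetation: g' = 0.5902, ΔT' = 1.45/(1−0.5902) = 3.5383 K.
Change = 3.5383 − 3.0146 = 0.52 K.

0.52 K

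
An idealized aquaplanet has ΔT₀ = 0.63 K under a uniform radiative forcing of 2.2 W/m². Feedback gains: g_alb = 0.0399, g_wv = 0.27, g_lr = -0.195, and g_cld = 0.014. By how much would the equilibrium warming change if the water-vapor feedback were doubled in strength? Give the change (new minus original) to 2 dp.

Original: g = 0.1289, ΔT = 0.63/(1−0.1289) = 0.7232 K.
With doubled water-vapor: g' = 0.3989, ΔT' = 0.63/(1−0.3989) = 1.0481 K.
Change = 1.0481 − 0.7232 = 0.32 K.

0.32 K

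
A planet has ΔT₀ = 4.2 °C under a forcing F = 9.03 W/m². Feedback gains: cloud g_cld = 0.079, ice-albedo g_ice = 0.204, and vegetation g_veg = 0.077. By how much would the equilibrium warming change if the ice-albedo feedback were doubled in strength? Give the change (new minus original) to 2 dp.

Original: g = 0.36, ΔT = 4.2/(1−0.36) = 6.5625 °C.
With doubled ice-albedo: g' = 0.564, ΔT' = 4.2/(1−0.564) = 9.6330 °C.
Change = 9.6330 − 6.5625 = 3.07 °C.

3.07 °C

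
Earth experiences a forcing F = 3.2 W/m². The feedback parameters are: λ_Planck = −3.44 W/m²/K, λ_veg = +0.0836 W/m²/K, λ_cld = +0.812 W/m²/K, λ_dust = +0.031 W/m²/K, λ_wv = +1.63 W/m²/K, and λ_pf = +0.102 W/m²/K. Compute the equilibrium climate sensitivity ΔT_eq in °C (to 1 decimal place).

Net feedback parameter λ = (−3.44) + (+0.0836) + (+0.812) + (+0.031) + (+1.63) + (+0.102) = -0.7814 W/m²/K.
ΔT = −F/λ = −3.2/(-0.7814) = 4.1 °C.

4.1 °C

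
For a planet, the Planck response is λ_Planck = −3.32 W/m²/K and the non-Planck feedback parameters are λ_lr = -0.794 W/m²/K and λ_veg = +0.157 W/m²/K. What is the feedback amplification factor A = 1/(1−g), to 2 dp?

Convert to gains: g_lr = -0.794/3.32 = -0.2392; g_veg = 0.157/3.32 = 0.04729.
Total gain g = -0.19191.
A = 1/(1 + 0.19191) = 0.84.

0.84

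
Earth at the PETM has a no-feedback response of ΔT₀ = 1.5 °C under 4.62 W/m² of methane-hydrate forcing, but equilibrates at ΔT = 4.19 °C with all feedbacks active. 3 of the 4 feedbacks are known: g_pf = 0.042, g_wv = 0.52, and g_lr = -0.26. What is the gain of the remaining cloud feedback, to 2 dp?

Amplification A = ΔT/ΔT₀ = 4.19/1.5 = 2.793.
Total gain g = 1 − 1/A = 1 − 1/2.793 = 0.642.
Known gains sum to 0.042 + 0.52 − 0.26 = 0.302.
g_cld = 0.642 − 0.302 = 0.34.

0.34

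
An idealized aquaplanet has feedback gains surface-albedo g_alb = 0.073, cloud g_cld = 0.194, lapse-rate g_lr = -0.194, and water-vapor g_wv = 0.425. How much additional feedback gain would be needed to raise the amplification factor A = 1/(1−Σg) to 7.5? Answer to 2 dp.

Current total gain = 0.498.
Target gain for A = 7.5: g* = 1 − 1/7.5 = 0.8667.
Additional gain needed = 0.8667 − 0.498 = 0.37.

0.37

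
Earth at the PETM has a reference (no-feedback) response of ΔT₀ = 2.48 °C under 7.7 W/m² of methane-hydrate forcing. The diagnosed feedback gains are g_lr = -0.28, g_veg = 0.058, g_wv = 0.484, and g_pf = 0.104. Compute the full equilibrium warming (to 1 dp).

Total gain g = -0.28 + 0.058 + 0.484 + 0.104 = 0.366.
Amplification A = 1/(1 − 0.366) = 1.577.
ΔT = 2.48 × 1.577 = 3.9 °C.

3.9 °C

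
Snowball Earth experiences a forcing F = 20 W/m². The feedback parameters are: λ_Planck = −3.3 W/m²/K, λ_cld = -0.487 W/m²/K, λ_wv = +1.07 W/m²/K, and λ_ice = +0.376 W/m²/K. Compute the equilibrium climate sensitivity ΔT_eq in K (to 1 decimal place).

Net feedback parameter λ = (−3.3) + (-0.487) + (+1.07) + (+0.376) = -2.341 W/m²/K.
ΔT = −F/λ = −20/(-2.341) = 8.5 K.

8.5 K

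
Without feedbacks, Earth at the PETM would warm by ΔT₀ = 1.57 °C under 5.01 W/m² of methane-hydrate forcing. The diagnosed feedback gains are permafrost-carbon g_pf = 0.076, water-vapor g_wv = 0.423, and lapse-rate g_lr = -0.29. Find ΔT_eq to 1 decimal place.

2.0 °C

Total gain g = 0.076 + 0.423 − 0.29 = 0.209.
Amplification A = 1/(1 − 0.209) = 1.264.
ΔT = 1.57 × 1.264 = 2.0 °C.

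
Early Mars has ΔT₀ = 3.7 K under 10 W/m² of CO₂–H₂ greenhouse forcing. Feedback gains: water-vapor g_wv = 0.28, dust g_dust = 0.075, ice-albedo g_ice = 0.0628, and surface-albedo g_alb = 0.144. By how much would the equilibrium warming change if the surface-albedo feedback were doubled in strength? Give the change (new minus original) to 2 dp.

4.13 K

Original: g = 0.5618, ΔT = 3.7/(1−0.5618) = 8.4436 K.
With doubled surface-albedo: g' = 0.7058, ΔT' = 3.7/(1−0.7058) = 12.5765 K.
Change = 12.5765 − 8.4436 = 4.13 K.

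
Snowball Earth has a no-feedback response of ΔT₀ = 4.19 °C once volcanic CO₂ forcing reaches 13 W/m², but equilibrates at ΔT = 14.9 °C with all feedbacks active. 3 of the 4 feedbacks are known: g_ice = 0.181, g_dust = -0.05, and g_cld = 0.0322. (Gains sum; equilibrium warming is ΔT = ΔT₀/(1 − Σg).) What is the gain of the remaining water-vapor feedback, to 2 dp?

Amplification A = ΔT/ΔT₀ = 14.9/4.19 = 3.556.
Total gain g = 1 − 1/A = 1 − 1/3.556 = 0.7188.
Known gains sum to 0.181 − 0.05 + 0.0322 = 0.1632.
g_wv = 0.7188 − 0.1632 = 0.56.

0.56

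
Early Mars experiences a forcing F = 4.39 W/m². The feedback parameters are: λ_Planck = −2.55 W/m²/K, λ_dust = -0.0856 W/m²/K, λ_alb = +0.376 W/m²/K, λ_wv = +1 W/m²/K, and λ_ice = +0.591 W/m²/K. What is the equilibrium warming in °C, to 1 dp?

6.6 °C

Net feedback parameter λ = (−2.55) + (-0.0856) + (+0.376) + (+1) + (+0.591) = -0.6686 W/m²/K.
ΔT = −F/λ = −4.39/(-0.6686) = 6.6 °C.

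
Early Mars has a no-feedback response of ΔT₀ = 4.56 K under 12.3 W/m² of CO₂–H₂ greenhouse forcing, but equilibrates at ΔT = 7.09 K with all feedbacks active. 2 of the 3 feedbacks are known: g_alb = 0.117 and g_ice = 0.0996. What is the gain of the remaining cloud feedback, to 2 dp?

Amplification A = ΔT/ΔT₀ = 7.09/4.56 = 1.555.
Total gain g = 1 − 1/A = 1 − 1/1.555 = 0.3569.
Known gains sum to 0.117 + 0.0996 = 0.2166.
g_cld = 0.3569 − 0.2166 = 0.14.

0.14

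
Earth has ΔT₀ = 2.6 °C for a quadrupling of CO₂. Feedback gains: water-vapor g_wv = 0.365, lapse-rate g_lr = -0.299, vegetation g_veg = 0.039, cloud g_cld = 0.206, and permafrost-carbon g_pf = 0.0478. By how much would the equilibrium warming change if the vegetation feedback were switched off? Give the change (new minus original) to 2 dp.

Original: g = 0.3588, ΔT = 2.6/(1−0.3588) = 4.0549 °C.
Without vegetation: g' = 0.3198, ΔT' = 2.6/(1−0.3198) = 3.8224 °C.
Change = 3.8224 − 4.0549 = -0.23 °C.

-0.23 °C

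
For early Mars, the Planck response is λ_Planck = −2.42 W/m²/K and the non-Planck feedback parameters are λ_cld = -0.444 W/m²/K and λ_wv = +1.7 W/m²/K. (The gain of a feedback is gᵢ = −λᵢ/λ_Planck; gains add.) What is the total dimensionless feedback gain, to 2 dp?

Convert to gains: g_cld = -0.444/2.42 = -0.1835; g_wv = 1.7/2.42 = 0.7025.
Total gain g = 0.519.

0.52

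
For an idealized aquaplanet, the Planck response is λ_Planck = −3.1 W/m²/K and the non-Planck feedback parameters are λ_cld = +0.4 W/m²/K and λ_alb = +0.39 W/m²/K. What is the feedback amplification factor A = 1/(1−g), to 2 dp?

Convert to gains: g_cld = 0.4/3.1 = 0.129; g_alb = 0.39/3.1 = 0.1258.
Total gain g = 0.2548.
A = 1/(1 − 0.2548) = 1.34.

1.34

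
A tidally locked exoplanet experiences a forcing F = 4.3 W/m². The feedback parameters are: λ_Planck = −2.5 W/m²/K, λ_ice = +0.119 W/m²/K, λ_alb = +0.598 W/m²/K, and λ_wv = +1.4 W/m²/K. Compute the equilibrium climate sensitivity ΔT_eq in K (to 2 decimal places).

11.23 K

Net feedback parameter λ = (−2.5) + (+0.119) + (+0.598) + (+1.4) = -0.383 W/m²/K.
ΔT = −F/λ = −4.3/(-0.383) = 11.23 K.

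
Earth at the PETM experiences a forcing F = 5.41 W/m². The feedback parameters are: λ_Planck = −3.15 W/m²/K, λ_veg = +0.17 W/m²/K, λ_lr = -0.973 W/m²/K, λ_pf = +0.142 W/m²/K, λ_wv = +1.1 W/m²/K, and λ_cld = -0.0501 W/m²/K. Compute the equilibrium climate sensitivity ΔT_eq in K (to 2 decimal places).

1.96 K

Net feedback parameter λ = (−3.15) + (+0.17) + (-0.973) + (+0.142) + (+1.1) + (-0.0501) = -2.7611 W/m²/K.
ΔT = −F/λ = −5.41/(-2.7611) = 1.96 K.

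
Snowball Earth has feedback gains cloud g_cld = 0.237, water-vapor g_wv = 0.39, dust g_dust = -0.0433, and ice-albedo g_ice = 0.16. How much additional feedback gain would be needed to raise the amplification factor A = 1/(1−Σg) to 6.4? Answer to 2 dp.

Current total gain = 0.7437.
Target gain for A = 6.4: g* = 1 − 1/6.4 = 0.8438.
Additional gain needed = 0.8438 − 0.7437 = 0.10.

0.10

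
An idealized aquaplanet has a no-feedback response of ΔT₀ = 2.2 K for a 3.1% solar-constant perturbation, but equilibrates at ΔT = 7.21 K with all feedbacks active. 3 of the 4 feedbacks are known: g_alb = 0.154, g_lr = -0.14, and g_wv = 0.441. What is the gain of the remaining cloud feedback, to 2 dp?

Amplification A = ΔT/ΔT₀ = 7.21/2.2 = 3.277.
Total gain g = 1 − 1/A = 1 − 1/3.277 = 0.6948.
Known gains sum to 0.154 − 0.14 + 0.441 = 0.455.
g_cld = 0.6948 − 0.455 = 0.24.

0.24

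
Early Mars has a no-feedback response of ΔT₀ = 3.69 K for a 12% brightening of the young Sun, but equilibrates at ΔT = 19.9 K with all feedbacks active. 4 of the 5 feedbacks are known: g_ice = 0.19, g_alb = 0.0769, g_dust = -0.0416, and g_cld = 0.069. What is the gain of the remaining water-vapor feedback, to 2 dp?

0.52

Amplification A = ΔT/ΔT₀ = 19.9/3.69 = 5.393.
Total gain g = 1 − 1/A = 1 − 1/5.393 = 0.8146.
Known gains sum to 0.19 + 0.0769 − 0.0416 + 0.069 = 0.2943.
g_wv = 0.8146 − 0.2943 = 0.52.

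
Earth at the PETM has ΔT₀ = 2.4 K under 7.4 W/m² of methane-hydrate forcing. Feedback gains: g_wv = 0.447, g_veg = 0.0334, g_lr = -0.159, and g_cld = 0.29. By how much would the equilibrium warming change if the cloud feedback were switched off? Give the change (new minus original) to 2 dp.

-2.64 K

Original: g = 0.6114, ΔT = 2.4/(1−0.6114) = 6.1760 K.
Without cloud: g' = 0.3214, ΔT' = 2.4/(1−0.3214) = 3.5367 K.
Change = 3.5367 − 6.1760 = -2.64 K.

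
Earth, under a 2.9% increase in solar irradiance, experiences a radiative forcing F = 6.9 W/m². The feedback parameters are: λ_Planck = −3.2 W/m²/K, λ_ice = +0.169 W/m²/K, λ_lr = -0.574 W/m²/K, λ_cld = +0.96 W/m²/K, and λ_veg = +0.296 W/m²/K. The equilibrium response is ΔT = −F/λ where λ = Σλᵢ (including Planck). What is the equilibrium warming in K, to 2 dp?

2.94 K

Net feedback parameter λ = (−3.2) + (+0.169) + (-0.574) + (+0.96) + (+0.296) = -2.349 W/m²/K.
ΔT = −F/λ = −6.9/(-2.349) = 2.94 K.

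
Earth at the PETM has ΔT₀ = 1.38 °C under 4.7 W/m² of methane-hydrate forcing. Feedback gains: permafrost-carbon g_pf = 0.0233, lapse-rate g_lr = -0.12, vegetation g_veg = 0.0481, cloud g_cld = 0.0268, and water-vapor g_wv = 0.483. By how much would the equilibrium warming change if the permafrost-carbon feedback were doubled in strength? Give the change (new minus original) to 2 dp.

Original: g = 0.4612, ΔT = 1.38/(1−0.4612) = 2.5612 °C.
With doubled permafrost-carbon: g' = 0.4845, ΔT' = 1.38/(1−0.4845) = 2.6770 °C.
Change = 2.6770 − 2.5612 = 0.12 °C.

0.12 °C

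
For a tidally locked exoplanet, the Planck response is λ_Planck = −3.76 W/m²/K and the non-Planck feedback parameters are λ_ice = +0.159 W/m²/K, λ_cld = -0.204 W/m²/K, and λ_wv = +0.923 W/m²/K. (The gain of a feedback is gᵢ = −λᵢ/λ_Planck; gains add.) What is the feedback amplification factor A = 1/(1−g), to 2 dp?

1.30

Convert to gains: g_ice = 0.159/3.76 = 0.04229; g_cld = -0.204/3.76 = -0.05426; g_wv = 0.923/3.76 = 0.2455.
Total gain g = 0.23353.
A = 1/(1 − 0.23353) = 1.30.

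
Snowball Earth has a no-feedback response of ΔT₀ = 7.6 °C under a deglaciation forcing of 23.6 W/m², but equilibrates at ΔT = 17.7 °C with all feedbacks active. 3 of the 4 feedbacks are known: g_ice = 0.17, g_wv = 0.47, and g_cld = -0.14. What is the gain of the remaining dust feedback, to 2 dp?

Amplification A = ΔT/ΔT₀ = 17.7/7.6 = 2.329.
Total gain g = 1 − 1/A = 1 − 1/2.329 = 0.5706.
Known gains sum to 0.17 + 0.47 − 0.14 = 0.5.
g_dust = 0.5706 − 0.5 = 0.07.

0.07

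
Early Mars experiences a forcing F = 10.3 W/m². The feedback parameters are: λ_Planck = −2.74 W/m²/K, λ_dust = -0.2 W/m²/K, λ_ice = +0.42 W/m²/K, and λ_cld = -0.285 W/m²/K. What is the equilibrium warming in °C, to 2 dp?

3.67 °C

Net feedback parameter λ = (−2.74) + (-0.2) + (+0.42) + (-0.285) = -2.805 W/m²/K.
ΔT = −F/λ = −10.3/(-2.805) = 3.67 °C.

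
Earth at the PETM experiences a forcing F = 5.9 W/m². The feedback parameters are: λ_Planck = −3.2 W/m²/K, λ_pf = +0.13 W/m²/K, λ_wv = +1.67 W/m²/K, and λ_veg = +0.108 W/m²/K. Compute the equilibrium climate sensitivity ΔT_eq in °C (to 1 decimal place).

4.6 °C

Net feedback parameter λ = (−3.2) + (+0.13) + (+1.67) + (+0.108) = -1.292 W/m²/K.
ΔT = −F/λ = −5.9/(-1.292) = 4.6 °C.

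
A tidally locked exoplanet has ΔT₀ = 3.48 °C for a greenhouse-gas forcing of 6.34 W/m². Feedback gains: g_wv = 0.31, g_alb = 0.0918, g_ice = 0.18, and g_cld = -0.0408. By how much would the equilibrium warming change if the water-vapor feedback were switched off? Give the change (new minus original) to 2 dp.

Original: g = 0.541, ΔT = 3.48/(1−0.541) = 7.5817 °C.
Without water-vapor: g' = 0.231, ΔT' = 3.48/(1−0.231) = 4.5254 °C.
Change = 4.5254 − 7.5817 = -3.06 °C.

-3.06 °C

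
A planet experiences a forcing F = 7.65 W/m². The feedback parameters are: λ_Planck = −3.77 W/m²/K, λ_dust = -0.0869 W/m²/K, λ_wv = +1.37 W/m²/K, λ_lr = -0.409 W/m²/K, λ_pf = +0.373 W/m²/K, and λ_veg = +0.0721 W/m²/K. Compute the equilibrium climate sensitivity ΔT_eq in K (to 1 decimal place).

Net feedback parameter λ = (−3.77) + (-0.0869) + (+1.37) + (-0.409) + (+0.373) + (+0.0721) = -2.4508 W/m²/K.
ΔT = −F/λ = −7.65/(-2.4508) = 3.1 K.

3.1 K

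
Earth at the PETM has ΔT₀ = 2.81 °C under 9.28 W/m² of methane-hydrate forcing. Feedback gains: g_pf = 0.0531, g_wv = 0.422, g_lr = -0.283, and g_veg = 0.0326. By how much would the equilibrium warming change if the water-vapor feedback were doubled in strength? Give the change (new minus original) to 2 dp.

Original: g = 0.2247, ΔT = 2.81/(1−0.2247) = 3.6244 °C.
With doubled water-vapor: g' = 0.6467, ΔT' = 2.81/(1−0.6467) = 7.9536 °C.
Change = 7.9536 − 3.6244 = 4.33 °C.

4.33 °C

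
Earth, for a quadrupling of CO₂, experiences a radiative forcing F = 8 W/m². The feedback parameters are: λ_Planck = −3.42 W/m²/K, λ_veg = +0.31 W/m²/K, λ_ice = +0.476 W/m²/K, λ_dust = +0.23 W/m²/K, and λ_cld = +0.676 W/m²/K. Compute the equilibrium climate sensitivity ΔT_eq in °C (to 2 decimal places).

4.63 °C

Net feedback parameter λ = (−3.42) + (+0.31) + (+0.476) + (+0.23) + (+0.676) = -1.728 W/m²/K.
ΔT = −F/λ = −8/(-1.728) = 4.63 °C.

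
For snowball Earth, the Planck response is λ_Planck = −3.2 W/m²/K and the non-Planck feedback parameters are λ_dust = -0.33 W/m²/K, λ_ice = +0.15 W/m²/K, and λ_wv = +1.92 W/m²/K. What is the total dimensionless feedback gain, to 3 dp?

Convert to gains: g_dust = -0.33/3.2 = -0.1031; g_ice = 0.15/3.2 = 0.04687; g_wv = 1.92/3.2 = 0.6.
Total gain g = 0.54377.

0.544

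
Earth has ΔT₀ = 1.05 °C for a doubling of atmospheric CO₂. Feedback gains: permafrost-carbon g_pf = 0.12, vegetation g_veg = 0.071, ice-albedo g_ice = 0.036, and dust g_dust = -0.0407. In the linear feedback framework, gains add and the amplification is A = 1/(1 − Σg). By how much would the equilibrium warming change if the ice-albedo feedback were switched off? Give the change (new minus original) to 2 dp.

-0.05 °C

Original: g = 0.1863, ΔT = 1.05/(1−0.1863) = 1.2904 °C.
Without ice-albedo: g' = 0.1503, ΔT' = 1.05/(1−0.1503) = 1.2357 °C.
Change = 1.2357 − 1.2904 = -0.05 °C.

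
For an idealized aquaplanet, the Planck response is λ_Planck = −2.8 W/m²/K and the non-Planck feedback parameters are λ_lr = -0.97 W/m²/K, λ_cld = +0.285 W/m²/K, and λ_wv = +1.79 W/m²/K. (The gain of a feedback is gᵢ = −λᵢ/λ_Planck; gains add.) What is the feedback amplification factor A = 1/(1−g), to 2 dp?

1.65

Convert to gains: g_lr = -0.97/2.8 = -0.3464; g_cld = 0.285/2.8 = 0.1018; g_wv = 1.79/2.8 = 0.6393.
Total gain g = 0.3947.
A = 1/(1 − 0.3947) = 1.65.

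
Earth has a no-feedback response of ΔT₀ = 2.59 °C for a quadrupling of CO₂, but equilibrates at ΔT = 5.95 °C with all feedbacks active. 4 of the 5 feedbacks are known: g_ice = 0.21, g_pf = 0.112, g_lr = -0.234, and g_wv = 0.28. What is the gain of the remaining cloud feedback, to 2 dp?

Amplification A = ΔT/ΔT₀ = 5.95/2.59 = 2.297.
Total gain g = 1 − 1/A = 1 − 1/2.297 = 0.5646.
Known gains sum to 0.21 + 0.112 − 0.234 + 0.28 = 0.368.
g_cld = 0.5646 − 0.368 = 0.20.

0.20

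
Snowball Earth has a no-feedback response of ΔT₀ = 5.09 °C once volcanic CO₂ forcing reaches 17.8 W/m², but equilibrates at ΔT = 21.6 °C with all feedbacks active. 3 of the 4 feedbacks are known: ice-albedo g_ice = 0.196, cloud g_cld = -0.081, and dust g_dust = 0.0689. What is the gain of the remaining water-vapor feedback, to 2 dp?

0.58

Amplification A = ΔT/ΔT₀ = 21.6/5.09 = 4.244.
Total gain g = 1 − 1/A = 1 − 1/4.244 = 0.7644.
Known gains sum to 0.196 − 0.081 + 0.0689 = 0.1839.
g_wv = 0.7644 − 0.1839 = 0.58.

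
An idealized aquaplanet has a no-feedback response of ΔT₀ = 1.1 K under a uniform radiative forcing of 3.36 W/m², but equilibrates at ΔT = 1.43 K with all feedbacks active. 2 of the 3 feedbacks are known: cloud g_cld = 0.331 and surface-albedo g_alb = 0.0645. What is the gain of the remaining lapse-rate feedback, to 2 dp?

-0.16

Amplification A = ΔT/ΔT₀ = 1.43/1.1 = 1.3.
Total gain g = 1 − 1/A = 1 − 1/1.3 = 0.2308.
Known gains sum to 0.331 + 0.0645 = 0.3955.
g_lr = 0.2308 − 0.3955 = -0.16.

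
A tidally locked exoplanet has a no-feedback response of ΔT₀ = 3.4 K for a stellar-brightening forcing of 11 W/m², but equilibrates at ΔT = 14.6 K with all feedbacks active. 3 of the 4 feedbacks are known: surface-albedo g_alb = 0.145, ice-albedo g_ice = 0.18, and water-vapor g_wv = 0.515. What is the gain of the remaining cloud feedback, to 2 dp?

Amplification A = ΔT/ΔT₀ = 14.6/3.4 = 4.294.
Total gain g = 1 − 1/A = 1 − 1/4.294 = 0.7671.
Known gains sum to 0.145 + 0.18 + 0.515 = 0.84.
g_cld = 0.7671 − 0.84 = -0.07.

-0.07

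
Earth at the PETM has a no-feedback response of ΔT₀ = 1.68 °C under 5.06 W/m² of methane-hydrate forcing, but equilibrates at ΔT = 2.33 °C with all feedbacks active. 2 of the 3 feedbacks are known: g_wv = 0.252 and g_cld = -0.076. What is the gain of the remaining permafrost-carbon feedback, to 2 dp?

Amplification A = ΔT/ΔT₀ = 2.33/1.68 = 1.387.
Total gain g = 1 − 1/A = 1 − 1/1.387 = 0.279.
Known gains sum to 0.252 − 0.076 = 0.176.
g_pf = 0.279 − 0.176 = 0.10.

0.10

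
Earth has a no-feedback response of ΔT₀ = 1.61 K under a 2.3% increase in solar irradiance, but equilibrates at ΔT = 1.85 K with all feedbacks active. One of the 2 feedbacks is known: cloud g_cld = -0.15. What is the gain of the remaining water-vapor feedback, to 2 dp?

Amplification A = ΔT/ΔT₀ = 1.85/1.61 = 1.149.
Total gain g = 1 − 1/A = 1 − 1/1.149 = 0.1297.
The known gain is -0.15.
g_wv = 0.1297 + 0.15 = 0.28.

0.28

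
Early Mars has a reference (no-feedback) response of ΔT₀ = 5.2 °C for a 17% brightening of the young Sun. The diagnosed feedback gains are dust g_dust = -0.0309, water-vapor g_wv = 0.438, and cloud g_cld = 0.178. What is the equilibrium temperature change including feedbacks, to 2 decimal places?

Total gain g = -0.0309 + 0.438 + 0.178 = 0.5851.
Amplification A = 1/(1 − 0.5851) = 2.41.
ΔT = 5.2 × 2.41 = 12.53 °C.

12.53 °C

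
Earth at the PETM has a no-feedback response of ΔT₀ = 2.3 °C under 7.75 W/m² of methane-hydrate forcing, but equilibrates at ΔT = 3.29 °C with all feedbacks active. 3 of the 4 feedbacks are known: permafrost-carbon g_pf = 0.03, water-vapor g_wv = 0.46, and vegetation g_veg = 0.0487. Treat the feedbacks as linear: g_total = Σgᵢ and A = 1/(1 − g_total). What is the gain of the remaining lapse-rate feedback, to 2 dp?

Amplification A = ΔT/ΔT₀ = 3.29/2.3 = 1.43.
Total gain g = 1 − 1/A = 1 − 1/1.43 = 0.3007.
Known gains sum to 0.03 + 0.46 + 0.0487 = 0.5387.
g_lr = 0.3007 − 0.5387 = -0.24.

-0.24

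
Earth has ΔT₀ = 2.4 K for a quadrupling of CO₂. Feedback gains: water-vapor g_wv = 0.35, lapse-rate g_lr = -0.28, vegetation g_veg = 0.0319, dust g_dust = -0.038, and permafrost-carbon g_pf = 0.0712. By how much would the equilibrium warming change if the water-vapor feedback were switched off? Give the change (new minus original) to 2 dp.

-0.80 K

Original: g = 0.1351, ΔT = 2.4/(1−0.1351) = 2.7749 K.
Without water-vapor: g' = -0.2149, ΔT' = 2.4/(1+0.2149) = 1.9755 K.
Change = 1.9755 − 2.7749 = -0.80 K.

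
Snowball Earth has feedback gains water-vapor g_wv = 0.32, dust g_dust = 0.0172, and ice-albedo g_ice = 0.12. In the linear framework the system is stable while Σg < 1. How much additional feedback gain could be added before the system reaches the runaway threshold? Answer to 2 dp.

0.54

Current total gain = 0.32 + 0.0172 + 0.12 = 0.4572.
Margin to runaway = 1 − 0.4572 = 0.54.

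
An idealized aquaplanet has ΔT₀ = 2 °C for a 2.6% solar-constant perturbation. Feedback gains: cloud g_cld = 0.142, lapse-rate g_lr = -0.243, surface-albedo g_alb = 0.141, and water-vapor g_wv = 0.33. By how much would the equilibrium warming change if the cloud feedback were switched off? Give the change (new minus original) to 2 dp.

-0.58 °C

Original: g = 0.37, ΔT = 2/(1−0.37) = 3.1746 °C.
Without cloud: g' = 0.228, ΔT' = 2/(1−0.228) = 2.5907 °C.
Change = 2.5907 − 3.1746 = -0.58 °C.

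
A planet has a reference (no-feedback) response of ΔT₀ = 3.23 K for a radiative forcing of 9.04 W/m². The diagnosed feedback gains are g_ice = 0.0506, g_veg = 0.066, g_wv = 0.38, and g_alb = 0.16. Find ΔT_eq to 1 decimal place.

Total gain g = 0.0506 + 0.066 + 0.38 + 0.16 = 0.6566.
Amplification A = 1/(1 − 0.6566) = 2.912.
ΔT = 3.23 × 2.912 = 9.4 K.

9.4 K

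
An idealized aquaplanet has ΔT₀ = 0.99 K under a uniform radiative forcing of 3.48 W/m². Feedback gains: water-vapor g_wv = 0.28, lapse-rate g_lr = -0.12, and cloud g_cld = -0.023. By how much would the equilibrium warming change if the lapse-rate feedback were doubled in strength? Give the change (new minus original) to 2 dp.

-0.14 K

Original: g = 0.137, ΔT = 0.99/(1−0.137) = 1.1472 K.
With doubled lapse-rate: g' = 0.017, ΔT' = 0.99/(1−0.017) = 1.0071 K.
Change = 1.0071 − 1.1472 = -0.14 K.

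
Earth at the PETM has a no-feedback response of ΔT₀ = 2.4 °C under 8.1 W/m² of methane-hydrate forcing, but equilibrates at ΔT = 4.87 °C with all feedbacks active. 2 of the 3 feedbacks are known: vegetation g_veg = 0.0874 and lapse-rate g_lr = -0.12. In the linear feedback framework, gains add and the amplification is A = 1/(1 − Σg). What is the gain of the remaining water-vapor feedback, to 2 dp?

Amplification A = ΔT/ΔT₀ = 4.87/2.4 = 2.029.
Total gain g = 1 − 1/A = 1 − 1/2.029 = 0.5071.
Known gains sum to 0.0874 − 0.12 = -0.0326.
g_wv = 0.5071 + 0.0326 = 0.54.

0.54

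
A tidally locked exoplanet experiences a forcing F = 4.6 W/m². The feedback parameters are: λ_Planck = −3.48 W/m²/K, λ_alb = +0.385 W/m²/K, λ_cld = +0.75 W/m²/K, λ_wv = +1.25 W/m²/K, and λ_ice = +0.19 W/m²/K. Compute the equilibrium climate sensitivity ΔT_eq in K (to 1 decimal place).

5.1 K

Net feedback parameter λ = (−3.48) + (+0.385) + (+0.75) + (+1.25) + (+0.19) = -0.905 W/m²/K.
ΔT = −F/λ = −4.6/(-0.905) = 5.1 K.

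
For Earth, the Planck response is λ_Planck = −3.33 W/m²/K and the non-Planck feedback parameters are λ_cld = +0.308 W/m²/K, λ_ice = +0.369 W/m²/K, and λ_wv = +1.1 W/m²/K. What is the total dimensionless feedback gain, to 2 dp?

0.53

Convert to gains: g_cld = 0.308/3.33 = 0.09249; g_ice = 0.369/3.33 = 0.1108; g_wv = 1.1/3.33 = 0.3303.
Total gain g = 0.53359.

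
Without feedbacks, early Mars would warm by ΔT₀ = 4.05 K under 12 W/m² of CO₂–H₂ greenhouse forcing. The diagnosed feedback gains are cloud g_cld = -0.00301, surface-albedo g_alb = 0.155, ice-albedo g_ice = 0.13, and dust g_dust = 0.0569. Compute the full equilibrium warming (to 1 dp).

6.1 K

Total gain g = -0.00301 + 0.155 + 0.13 + 0.0569 = 0.33889.
Amplification A = 1/(1 − 0.33889) = 1.513.
ΔT = 4.05 × 1.513 = 6.1 K.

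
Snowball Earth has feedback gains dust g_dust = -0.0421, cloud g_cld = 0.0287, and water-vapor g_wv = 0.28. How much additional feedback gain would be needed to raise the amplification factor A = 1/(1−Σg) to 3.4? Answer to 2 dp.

0.44

Current total gain = 0.2666.
Target gain for A = 3.4: g* = 1 − 1/3.4 = 0.7059.
Additional gain needed = 0.7059 − 0.2666 = 0.44.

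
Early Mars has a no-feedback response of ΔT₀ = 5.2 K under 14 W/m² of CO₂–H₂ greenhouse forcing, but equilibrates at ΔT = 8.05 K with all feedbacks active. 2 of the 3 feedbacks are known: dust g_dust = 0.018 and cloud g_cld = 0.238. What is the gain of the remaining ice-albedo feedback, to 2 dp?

0.10

Amplification A = ΔT/ΔT₀ = 8.05/5.2 = 1.548.
Total gain g = 1 − 1/A = 1 − 1/1.548 = 0.354.
Known gains sum to 0.018 + 0.238 = 0.256.
g_ice = 0.354 − 0.256 = 0.10.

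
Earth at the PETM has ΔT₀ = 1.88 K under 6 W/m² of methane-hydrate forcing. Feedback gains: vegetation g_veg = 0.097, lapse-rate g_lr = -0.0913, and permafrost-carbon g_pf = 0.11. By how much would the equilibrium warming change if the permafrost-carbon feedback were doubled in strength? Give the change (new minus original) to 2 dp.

Original: g = 0.1157, ΔT = 1.88/(1−0.1157) = 2.1260 K.
With doubled permafrost-carbon: g' = 0.2257, ΔT' = 1.88/(1−0.2257) = 2.4280 K.
Change = 2.4280 − 2.1260 = 0.30 K.

0.30 K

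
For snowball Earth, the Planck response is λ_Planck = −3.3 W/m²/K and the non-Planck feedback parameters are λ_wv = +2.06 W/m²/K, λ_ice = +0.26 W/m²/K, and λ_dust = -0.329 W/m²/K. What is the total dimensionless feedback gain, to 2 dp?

Convert to gains: g_wv = 2.06/3.3 = 0.6242; g_ice = 0.26/3.3 = 0.07879; g_dust = -0.329/3.3 = -0.0997.
Total gain g = 0.60329.

0.60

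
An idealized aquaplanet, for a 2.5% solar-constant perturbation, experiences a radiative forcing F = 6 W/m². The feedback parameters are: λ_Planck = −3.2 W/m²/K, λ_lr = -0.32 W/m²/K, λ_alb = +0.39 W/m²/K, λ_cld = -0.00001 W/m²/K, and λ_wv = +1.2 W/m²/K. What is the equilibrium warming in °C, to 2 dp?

3.11 °C

Net feedback parameter λ = (−3.2) + (-0.32) + (+0.39) + (-0.00001) + (+1.2) = -1.93001 W/m²/K.
ΔT = −F/λ = −6/(-1.93001) = 3.11 °C.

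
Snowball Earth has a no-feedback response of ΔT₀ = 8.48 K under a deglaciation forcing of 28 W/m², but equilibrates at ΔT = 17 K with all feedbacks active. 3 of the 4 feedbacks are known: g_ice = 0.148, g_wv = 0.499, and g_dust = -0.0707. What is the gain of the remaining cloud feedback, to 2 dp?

-0.08

Amplification A = ΔT/ΔT₀ = 17/8.48 = 2.005.
Total gain g = 1 − 1/A = 1 − 1/2.005 = 0.5012.
Known gains sum to 0.148 + 0.499 − 0.0707 = 0.5763.
g_cld = 0.5012 − 0.5763 = -0.08.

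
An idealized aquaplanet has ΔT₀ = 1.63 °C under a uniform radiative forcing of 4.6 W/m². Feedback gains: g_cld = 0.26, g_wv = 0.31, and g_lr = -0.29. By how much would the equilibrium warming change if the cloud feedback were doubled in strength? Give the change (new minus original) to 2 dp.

1.28 °C

Original: g = 0.28, ΔT = 1.63/(1−0.28) = 2.2639 °C.
With doubled cloud: g' = 0.54, ΔT' = 1.63/(1−0.54) = 3.5435 °C.
Change = 3.5435 − 2.2639 = 1.28 °C.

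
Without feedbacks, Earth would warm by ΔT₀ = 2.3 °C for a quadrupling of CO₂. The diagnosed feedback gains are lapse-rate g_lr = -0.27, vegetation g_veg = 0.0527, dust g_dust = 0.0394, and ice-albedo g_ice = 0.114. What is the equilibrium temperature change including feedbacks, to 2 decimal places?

Total gain g = -0.27 + 0.0527 + 0.0394 + 0.114 = -0.0639.
Amplification A = 1/(1 + 0.0639) = 0.9399.
ΔT = 2.3 × 0.9399 = 2.16 °C.

2.16 °C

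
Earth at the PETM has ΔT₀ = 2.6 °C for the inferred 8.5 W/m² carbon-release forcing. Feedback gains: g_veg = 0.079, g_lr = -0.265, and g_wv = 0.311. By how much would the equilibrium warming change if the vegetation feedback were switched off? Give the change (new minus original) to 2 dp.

-0.25 °C

Original: g = 0.125, ΔT = 2.6/(1−0.125) = 2.9714 °C.
Without vegetation: g' = 0.046, ΔT' = 2.6/(1−0.046) = 2.7254 °C.
Change = 2.7254 − 2.9714 = -0.25 °C.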